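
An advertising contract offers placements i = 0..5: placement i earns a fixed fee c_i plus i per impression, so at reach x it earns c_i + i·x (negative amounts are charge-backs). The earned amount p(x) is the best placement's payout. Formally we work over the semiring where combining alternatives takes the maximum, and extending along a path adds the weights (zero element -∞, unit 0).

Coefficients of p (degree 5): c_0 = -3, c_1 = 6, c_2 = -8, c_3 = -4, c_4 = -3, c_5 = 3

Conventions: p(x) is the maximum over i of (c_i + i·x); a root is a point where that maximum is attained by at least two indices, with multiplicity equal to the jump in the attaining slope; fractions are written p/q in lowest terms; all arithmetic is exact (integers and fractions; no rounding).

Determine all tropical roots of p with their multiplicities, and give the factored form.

hull edge (i=0, c=-3) to (i=1, c=6): slope 9, span 1
hull edge (i=1, c=6) to (i=5, c=3): slope -3/4, span 4
Factored form: p(x) = 3 ⊗ (x ⊕ (-9)) ⊗ (x ⊕ 3/4) ⊗ (x ⊕ 3/4) ⊗ (x ⊕ 3/4) ⊗ (x ⊕ 3/4)
Answer: roots = -9 (mult 1), 3/4 (mult 4)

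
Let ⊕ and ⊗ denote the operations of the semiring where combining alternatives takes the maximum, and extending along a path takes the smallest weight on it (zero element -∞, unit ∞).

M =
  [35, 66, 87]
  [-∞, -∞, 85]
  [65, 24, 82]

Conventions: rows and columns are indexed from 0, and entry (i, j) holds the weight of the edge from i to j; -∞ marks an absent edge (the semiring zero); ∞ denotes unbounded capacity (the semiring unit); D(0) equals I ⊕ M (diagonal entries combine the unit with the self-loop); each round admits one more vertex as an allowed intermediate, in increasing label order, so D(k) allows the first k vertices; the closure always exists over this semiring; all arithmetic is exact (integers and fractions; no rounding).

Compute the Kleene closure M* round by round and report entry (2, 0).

D(0):
  [∞, 66, 87]
  [-∞, ∞, 85]
  [65, 24, ∞]
D(1):
  [∞, 66, 87]
  [-∞, ∞, 85]
  [65, 65, ∞]
D(2):
  [∞, 66, 87]
  [-∞, ∞, 85]
  [65, 65, ∞]
D(3):
  [∞, 66, 87]
  [65, ∞, 85]
  [65, 65, ∞]
Answer: M*[2][0] = 65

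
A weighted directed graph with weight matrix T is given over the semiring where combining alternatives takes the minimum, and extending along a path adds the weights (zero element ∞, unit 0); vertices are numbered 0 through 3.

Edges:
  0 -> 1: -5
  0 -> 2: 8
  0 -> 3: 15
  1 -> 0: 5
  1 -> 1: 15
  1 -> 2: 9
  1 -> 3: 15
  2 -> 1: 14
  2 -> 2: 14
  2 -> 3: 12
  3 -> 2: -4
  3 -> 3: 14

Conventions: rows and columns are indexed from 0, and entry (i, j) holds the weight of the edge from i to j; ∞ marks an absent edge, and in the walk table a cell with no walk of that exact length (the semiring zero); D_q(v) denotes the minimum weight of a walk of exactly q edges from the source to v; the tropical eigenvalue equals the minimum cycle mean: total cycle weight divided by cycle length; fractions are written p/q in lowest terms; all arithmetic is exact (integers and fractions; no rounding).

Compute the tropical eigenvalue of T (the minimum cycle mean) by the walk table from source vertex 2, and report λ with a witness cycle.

q=0: [∞, ∞, 0, ∞]
q=1: [∞, 14, 14, 12]
q=2: [19, 28, 8, 26]
q=3: [33, 14, 22, 20]
q=4: [19, 28, 16, 29]
Optimal cycle mean attained by: cycle 0->1->0, total (-5) + 5, length 2.
Answer: λ = 0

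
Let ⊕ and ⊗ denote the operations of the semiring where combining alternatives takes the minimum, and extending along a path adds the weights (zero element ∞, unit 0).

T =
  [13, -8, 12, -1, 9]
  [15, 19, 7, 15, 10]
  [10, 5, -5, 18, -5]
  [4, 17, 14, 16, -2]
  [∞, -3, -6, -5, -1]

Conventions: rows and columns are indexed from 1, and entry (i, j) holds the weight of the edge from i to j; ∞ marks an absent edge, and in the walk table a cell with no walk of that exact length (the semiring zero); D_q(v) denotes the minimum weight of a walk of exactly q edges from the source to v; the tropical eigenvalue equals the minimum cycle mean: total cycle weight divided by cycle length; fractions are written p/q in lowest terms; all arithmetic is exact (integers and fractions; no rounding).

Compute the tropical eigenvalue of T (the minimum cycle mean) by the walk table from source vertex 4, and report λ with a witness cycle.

q=0: [∞, ∞, ∞, 0, ∞]
q=1: [4, 17, 14, 16, -2]
q=2: [17, -5, -8, -7, -3]
q=3: [-3, -6, -13, -8, -13]
q=4: [-4, -16, -19, -18, -18]
q=5: [-14, -21, -24, -23, -24]
Optimal cycle mean attained by: cycle 3->5->3, total (-5) + (-6), length 2.
Answer: λ = -11/2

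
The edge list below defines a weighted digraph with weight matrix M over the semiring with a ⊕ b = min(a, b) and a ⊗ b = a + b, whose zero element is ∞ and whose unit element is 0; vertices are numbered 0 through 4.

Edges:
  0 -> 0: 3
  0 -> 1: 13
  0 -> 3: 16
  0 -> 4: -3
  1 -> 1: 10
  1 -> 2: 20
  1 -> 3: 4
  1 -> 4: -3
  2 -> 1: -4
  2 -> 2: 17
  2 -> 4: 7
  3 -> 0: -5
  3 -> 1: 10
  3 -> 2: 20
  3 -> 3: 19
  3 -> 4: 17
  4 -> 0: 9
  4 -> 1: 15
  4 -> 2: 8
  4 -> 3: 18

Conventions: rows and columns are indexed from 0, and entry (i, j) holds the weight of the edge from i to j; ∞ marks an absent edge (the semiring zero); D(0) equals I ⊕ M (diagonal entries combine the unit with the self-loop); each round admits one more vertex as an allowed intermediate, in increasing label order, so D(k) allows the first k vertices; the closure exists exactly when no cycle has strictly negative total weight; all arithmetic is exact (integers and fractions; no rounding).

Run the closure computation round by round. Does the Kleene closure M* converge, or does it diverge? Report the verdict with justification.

D(0):
  [0, 13, ∞, 16, -3]
  [∞, 0, 20, 4, -3]
  [∞, -4, 0, ∞, 7]
  [-5, 10, 20, 0, 17]
  [9, 15, 8, 18, 0]
D(1):
  [0, 13, ∞, 16, -3]
  [∞, 0, 20, 4, -3]
  [∞, -4, 0, ∞, 7]
  [-5, 8, 20, 0, -8]
  [9, 15, 8, 18, 0]
D(2):
  [0, 13, 33, 16, -3]
  [∞, 0, 20, 4, -3]
  [∞, -4, 0, 0, -7]
  [-5, 8, 20, 0, -8]
  [9, 15, 8, 18, 0]
D(3):
  [0, 13, 33, 16, -3]
  [∞, 0, 20, 4, -3]
  [∞, -4, 0, 0, -7]
  [-5, 8, 20, 0, -8]
  [9, 4, 8, 8, 0]
D(4):
  [0, 13, 33, 16, -3]
  [-1, 0, 20, 4, -4]
  [-5, -4, 0, 0, -8]
  [-5, 8, 20, 0, -8]
  [3, 4, 8, 8, 0]
D(5):
  [0, 1, 5, 5, -3]
  [-1, 0, 4, 4, -4]
  [-5, -4, 0, 0, -8]
  [-5, -4, 0, 0, -8]
  [3, 4, 8, 8, 0]
Key observation: every diagonal entry stays at the unit through all rounds, so no improving cycle exists.
Answer: CONVERGES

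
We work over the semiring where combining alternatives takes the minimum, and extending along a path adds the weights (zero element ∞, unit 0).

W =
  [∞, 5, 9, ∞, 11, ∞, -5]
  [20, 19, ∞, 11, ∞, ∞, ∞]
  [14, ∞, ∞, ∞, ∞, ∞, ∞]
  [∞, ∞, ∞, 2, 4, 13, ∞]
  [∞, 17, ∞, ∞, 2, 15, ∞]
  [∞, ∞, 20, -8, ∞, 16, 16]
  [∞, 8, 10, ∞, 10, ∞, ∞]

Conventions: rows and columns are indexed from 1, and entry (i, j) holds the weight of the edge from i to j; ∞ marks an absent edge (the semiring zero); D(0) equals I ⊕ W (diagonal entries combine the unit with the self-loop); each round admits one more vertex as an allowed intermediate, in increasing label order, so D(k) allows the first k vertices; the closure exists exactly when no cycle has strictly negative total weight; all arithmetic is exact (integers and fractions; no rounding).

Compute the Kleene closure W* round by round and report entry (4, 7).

D(0):
  [0, 5, 9, ∞, 11, ∞, -5]
  [20, 0, ∞, 11, ∞, ∞, ∞]
  [14, ∞, 0, ∞, ∞, ∞, ∞]
  [∞, ∞, ∞, 0, 4, 13, ∞]
  [∞, 17, ∞, ∞, 0, 15, ∞]
  [∞, ∞, 20, -8, ∞, 0, 16]
  [∞, 8, 10, ∞, 10, ∞, 0]
D(1):
  [0, 5, 9, ∞, 11, ∞, -5]
  [20, 0, 29, 11, 31, ∞, 15]
  [14, 19, 0, ∞, 25, ∞, 9]
  [∞, ∞, ∞, 0, 4, 13, ∞]
  [∞, 17, ∞, ∞, 0, 15, ∞]
  [∞, ∞, 20, -8, ∞, 0, 16]
  [∞, 8, 10, ∞, 10, ∞, 0]
D(2):
  [0, 5, 9, 16, 11, ∞, -5]
  [20, 0, 29, 11, 31, ∞, 15]
  [14, 19, 0, 30, 25, ∞, 9]
  [∞, ∞, ∞, 0, 4, 13, ∞]
  [37, 17, 46, 28, 0, 15, 32]
  [∞, ∞, 20, -8, ∞, 0, 16]
  [28, 8, 10, 19, 10, ∞, 0]
D(3):
  [0, 5, 9, 16, 11, ∞, -5]
  [20, 0, 29, 11, 31, ∞, 15]
  [14, 19, 0, 30, 25, ∞, 9]
  [∞, ∞, ∞, 0, 4, 13, ∞]
  [37, 17, 46, 28, 0, 15, 32]
  [34, 39, 20, -8, 45, 0, 16]
  [24, 8, 10, 19, 10, ∞, 0]
D(4):
  [0, 5, 9, 16, 11, 29, -5]
  [20, 0, 29, 11, 15, 24, 15]
  [14, 19, 0, 30, 25, 43, 9]
  [∞, ∞, ∞, 0, 4, 13, ∞]
  [37, 17, 46, 28, 0, 15, 32]
  [34, 39, 20, -8, -4, 0, 16]
  [24, 8, 10, 19, 10, 32, 0]
D(5):
  [0, 5, 9, 16, 11, 26, -5]
  [20, 0, 29, 11, 15, 24, 15]
  [14, 19, 0, 30, 25, 40, 9]
  [41, 21, 50, 0, 4, 13, 36]
  [37, 17, 46, 28, 0, 15, 32]
  [33, 13, 20, -8, -4, 0, 16]
  [24, 8, 10, 19, 10, 25, 0]
D(6):
  [0, 5, 9, 16, 11, 26, -5]
  [20, 0, 29, 11, 15, 24, 15]
  [14, 19, 0, 30, 25, 40, 9]
  [41, 21, 33, 0, 4, 13, 29]
  [37, 17, 35, 7, 0, 15, 31]
  [33, 13, 20, -8, -4, 0, 16]
  [24, 8, 10, 17, 10, 25, 0]
D(7):
  [0, 3, 5, 12, 5, 20, -5]
  [20, 0, 25, 11, 15, 24, 15]
  [14, 17, 0, 26, 19, 34, 9]
  [41, 21, 33, 0, 4, 13, 29]
  [37, 17, 35, 7, 0, 15, 31]
  [33, 13, 20, -8, -4, 0, 16]
  [24, 8, 10, 17, 10, 25, 0]
Answer: W*[4][7] = 29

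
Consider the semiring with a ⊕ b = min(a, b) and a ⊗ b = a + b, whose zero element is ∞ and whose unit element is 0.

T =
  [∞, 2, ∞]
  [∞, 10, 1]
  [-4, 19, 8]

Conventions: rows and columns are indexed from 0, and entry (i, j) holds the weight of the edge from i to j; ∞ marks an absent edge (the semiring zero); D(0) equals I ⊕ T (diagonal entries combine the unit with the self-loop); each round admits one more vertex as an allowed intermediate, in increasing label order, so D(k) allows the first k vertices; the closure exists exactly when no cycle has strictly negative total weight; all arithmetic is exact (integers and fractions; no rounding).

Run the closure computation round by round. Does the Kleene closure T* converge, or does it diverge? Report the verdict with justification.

D(0):
  [0, 2, ∞]
  [∞, 0, 1]
  [-4, 19, 0]
D(1):
  [0, 2, ∞]
  [∞, 0, 1]
  [-4, -2, 0]
Detection: at round 2, diagonal entry (2, 2) turns strictly negative.
Key observation: the cycle 2->0->1->2 has total weight (-4) + 2 + 1, which is strictly negative.
Answer: DIVERGES — negative cycle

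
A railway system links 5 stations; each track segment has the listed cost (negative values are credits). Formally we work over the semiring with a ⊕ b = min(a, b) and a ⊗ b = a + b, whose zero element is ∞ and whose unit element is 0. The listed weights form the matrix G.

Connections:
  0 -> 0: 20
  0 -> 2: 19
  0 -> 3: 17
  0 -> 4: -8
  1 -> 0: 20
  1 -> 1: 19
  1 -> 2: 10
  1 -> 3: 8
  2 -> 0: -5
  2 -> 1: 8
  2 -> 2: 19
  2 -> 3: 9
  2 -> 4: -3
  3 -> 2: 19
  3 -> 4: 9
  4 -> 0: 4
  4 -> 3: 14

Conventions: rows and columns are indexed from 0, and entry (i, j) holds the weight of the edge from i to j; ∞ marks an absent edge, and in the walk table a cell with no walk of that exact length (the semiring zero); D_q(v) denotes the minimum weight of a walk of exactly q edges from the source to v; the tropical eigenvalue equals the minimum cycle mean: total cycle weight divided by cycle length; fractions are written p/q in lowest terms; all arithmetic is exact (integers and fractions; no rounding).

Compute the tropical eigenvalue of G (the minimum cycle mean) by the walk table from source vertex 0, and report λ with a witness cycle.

q=0: [0, ∞, ∞, ∞, ∞]
q=1: [20, ∞, 19, 17, -8]
q=2: [-4, 27, 36, 6, 12]
q=3: [16, 44, 15, 13, -12]
q=4: [-8, 23, 32, 2, 8]
q=5: [12, 40, 11, 9, -16]
Optimal cycle mean attained by: cycle 0->4->0, total (-8) + 4, length 2.
Answer: λ = -2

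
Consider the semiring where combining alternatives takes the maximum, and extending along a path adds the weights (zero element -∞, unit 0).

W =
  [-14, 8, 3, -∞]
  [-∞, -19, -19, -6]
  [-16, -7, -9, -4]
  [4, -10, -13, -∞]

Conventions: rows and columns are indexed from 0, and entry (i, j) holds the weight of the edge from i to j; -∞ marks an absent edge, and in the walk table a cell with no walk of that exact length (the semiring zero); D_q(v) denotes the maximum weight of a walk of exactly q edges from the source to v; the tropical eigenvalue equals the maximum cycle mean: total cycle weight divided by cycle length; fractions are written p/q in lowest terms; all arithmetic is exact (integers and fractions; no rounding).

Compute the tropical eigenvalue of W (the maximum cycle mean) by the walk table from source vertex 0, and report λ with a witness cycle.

q=0: [0, -∞, -∞, -∞]
q=1: [-14, 8, 3, -∞]
q=2: [-13, -4, -6, 2]
q=3: [6, -5, -10, -10]
q=4: [-6, 14, 9, -11]
Optimal cycle mean attained by: cycle 0->1->3->0, total 8 + (-6) + 4, length 3.
Answer: λ = 2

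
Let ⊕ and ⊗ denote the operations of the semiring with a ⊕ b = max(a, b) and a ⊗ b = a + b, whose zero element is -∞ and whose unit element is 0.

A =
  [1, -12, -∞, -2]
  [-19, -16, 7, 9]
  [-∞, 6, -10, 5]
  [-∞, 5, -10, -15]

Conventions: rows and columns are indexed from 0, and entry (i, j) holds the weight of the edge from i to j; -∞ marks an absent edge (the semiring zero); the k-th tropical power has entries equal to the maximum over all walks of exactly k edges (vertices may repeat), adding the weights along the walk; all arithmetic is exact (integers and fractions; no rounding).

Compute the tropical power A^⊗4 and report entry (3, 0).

A^⊗2:
  [2, 3, -5, -1]
  [-18, 14, -1, 12]
  [-13, 10, 13, 15]
  [-14, -4, 12, 14]
A^⊗3:
  [3, 4, 10, 12]
  [-5, 17, 21, 23]
  [-9, 20, 17, 19]
  [-13, 19, 4, 17]
A^⊗4:
  [4, 17, 11, 15]
  [-2, 28, 24, 26]
  [1, 24, 27, 29]
  [0, 22, 26, 28]
Key observation: the optimum is the walk 3->1->3->1->0, with weight 5 + 9 + 5 + (-19) = 0.
Optimal value attained by: walk 3->1->3->1->0.
Answer: (A^⊗4)[3][0] = 0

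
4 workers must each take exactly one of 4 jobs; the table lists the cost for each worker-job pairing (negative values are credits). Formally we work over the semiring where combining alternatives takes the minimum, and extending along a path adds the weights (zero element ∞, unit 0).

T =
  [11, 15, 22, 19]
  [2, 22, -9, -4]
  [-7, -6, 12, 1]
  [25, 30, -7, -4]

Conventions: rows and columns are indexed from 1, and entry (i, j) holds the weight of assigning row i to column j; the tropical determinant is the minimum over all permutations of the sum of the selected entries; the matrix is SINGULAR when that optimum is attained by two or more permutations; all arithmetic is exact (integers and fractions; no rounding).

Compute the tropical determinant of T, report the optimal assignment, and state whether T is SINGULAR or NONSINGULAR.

σ = (1, 2, 3, 4): 11 + 22 + 12 + (-4) = 41
σ = (1, 2, 4, 3): 11 + 22 + 1 + (-7) = 27
σ = (1, 3, 2, 4): 11 + (-9) + (-6) + (-4) = -8
σ = (1, 3, 4, 2): 11 + (-9) + 1 + 30 = 33
σ = (1, 4, 2, 3): 11 + (-4) + (-6) + (-7) = -6
σ = (1, 4, 3, 2): 11 + (-4) + 12 + 30 = 49
σ = (2, 1, 3, 4): 15 + 2 + 12 + (-4) = 25
σ = (2, 1, 4, 3): 15 + 2 + 1 + (-7) = 11
σ = (2, 3, 1, 4): 15 + (-9) + (-7) + (-4) = -5
σ = (2, 3, 4, 1): 15 + (-9) + 1 + 25 = 32
σ = (2, 4, 1, 3): 15 + (-4) + (-7) + (-7) = -3
σ = (2, 4, 3, 1): 15 + (-4) + 12 + 25 = 48
σ = (3, 1, 2, 4): 22 + 2 + (-6) + (-4) = 14
σ = (3, 1, 4, 2): 22 + 2 + 1 + 30 = 55
σ = (3, 2, 1, 4): 22 + 22 + (-7) + (-4) = 33
σ = (3, 2, 4, 1): 22 + 22 + 1 + 25 = 70
σ = (3, 4, 1, 2): 22 + (-4) + (-7) + 30 = 41
σ = (3, 4, 2, 1): 22 + (-4) + (-6) + 25 = 37
σ = (4, 1, 2, 3): 19 + 2 + (-6) + (-7) = 8
σ = (4, 1, 3, 2): 19 + 2 + 12 + 30 = 63
σ = (4, 2, 1, 3): 19 + 22 + (-7) + (-7) = 27
σ = (4, 2, 3, 1): 19 + 22 + 12 + 25 = 78
σ = (4, 3, 1, 2): 19 + (-9) + (-7) + 30 = 33
σ = (4, 3, 2, 1): 19 + (-9) + (-6) + 25 = 29
Optimal value attained by: σ = (1, 3, 2, 4).
Answer: det⊕(T) = -8; verdict: NONSINGULAR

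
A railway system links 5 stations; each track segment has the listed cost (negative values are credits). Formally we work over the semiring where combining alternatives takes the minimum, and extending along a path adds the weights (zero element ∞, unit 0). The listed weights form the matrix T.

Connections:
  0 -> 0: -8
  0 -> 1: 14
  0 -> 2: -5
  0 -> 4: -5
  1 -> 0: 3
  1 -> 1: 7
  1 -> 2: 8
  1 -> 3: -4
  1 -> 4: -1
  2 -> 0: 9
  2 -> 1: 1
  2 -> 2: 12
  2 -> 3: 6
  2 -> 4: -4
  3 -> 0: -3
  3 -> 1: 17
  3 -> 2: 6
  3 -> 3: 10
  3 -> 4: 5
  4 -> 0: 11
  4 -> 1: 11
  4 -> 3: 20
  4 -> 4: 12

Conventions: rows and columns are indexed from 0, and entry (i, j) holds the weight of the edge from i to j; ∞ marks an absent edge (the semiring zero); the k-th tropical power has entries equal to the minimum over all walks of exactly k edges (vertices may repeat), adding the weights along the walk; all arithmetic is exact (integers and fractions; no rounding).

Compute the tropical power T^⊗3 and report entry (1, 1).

T^⊗2:
  [-16, -4, -13, 1, -13]
  [-7, 9, -2, 3, -2]
  [1, 7, 4, -3, 0]
  [-11, 7, -8, 12, -8]
  [3, 18, 6, 7, 6]
T^⊗3:
  [-24, -12, -21, -8, -21]
  [-15, -1, -12, 4, -12]
  [-7, 5, -4, 3, -4]
  [-19, -7, -16, -2, -16]
  [-5, 7, -2, 12, -2]
Key observation: the optimum is the walk 1->0->2->1, with weight 3 + (-5) + 1 = -1.
Optimal value attained by: walk 1->0->2->1.
Answer: (T^⊗3)[1][1] = -1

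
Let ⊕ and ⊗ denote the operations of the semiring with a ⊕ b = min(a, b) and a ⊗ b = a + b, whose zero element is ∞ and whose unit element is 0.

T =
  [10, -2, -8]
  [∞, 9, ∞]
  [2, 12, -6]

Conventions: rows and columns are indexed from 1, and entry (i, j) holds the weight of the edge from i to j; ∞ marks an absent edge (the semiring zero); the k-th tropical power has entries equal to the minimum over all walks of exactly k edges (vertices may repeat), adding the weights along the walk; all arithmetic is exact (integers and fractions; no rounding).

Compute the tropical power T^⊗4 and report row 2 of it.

T^⊗2:
  [-6, 4, -14]
  [∞, 18, ∞]
  [-4, 0, -12]
T^⊗3:
  [-12, -8, -20]
  [∞, 27, ∞]
  [-10, -6, -18]
T^⊗4:
  [-18, -14, -26]
  [∞, 36, ∞]
  [-16, -12, -24]
Answer: row 2 of T^⊗4 = [∞, 36, ∞]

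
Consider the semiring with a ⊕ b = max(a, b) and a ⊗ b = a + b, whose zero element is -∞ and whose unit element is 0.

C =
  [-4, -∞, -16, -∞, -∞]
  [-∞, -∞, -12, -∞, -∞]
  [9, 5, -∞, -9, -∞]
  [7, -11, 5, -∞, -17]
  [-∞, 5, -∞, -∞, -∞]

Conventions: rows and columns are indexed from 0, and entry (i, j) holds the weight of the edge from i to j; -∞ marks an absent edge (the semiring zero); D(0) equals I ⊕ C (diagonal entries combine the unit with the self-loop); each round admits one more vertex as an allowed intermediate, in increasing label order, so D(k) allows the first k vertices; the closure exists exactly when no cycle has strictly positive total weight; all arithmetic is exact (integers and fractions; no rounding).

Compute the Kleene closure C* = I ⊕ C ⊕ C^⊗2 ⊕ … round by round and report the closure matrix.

D(0):
  [0, -∞, -16, -∞, -∞]
  [-∞, 0, -12, -∞, -∞]
  [9, 5, 0, -9, -∞]
  [7, -11, 5, 0, -17]
  [-∞, 5, -∞, -∞, 0]
D(1):
  [0, -∞, -16, -∞, -∞]
  [-∞, 0, -12, -∞, -∞]
  [9, 5, 0, -9, -∞]
  [7, -11, 5, 0, -17]
  [-∞, 5, -∞, -∞, 0]
D(2):
  [0, -∞, -16, -∞, -∞]
  [-∞, 0, -12, -∞, -∞]
  [9, 5, 0, -9, -∞]
  [7, -11, 5, 0, -17]
  [-∞, 5, -7, -∞, 0]
D(3):
  [0, -11, -16, -25, -∞]
  [-3, 0, -12, -21, -∞]
  [9, 5, 0, -9, -∞]
  [14, 10, 5, 0, -17]
  [2, 5, -7, -16, 0]
D(4):
  [0, -11, -16, -25, -42]
  [-3, 0, -12, -21, -38]
  [9, 5, 0, -9, -26]
  [14, 10, 5, 0, -17]
  [2, 5, -7, -16, 0]
D(5):
  [0, -11, -16, -25, -42]
  [-3, 0, -12, -21, -38]
  [9, 5, 0, -9, -26]
  [14, 10, 5, 0, -17]
  [2, 5, -7, -16, 0]
Answer: C* = [[0, -11, -16, -25, -42], [-3, 0, -12, -21, -38], [9, 5, 0, -9, -26], [14, 10, 5, 0, -17], [2, 5, -7, -16, 0]]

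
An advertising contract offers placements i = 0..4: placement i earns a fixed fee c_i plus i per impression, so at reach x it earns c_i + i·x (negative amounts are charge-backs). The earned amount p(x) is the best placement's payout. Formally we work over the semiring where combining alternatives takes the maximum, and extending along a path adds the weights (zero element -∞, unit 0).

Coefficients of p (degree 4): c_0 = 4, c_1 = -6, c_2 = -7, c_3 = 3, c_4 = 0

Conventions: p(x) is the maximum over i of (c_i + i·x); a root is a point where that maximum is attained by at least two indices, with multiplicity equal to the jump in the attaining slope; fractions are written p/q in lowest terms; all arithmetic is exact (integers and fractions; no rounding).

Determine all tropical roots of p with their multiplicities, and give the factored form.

hull edge (i=0, c=4) to (i=3, c=3): slope -1/3, span 3
hull edge (i=3, c=3) to (i=4, c=0): slope -3, span 1
Factored form: p(x) = 0 ⊗ (x ⊕ 1/3) ⊗ (x ⊕ 1/3) ⊗ (x ⊕ 1/3) ⊗ (x ⊕ 3)
Answer: roots = 1/3 (mult 3), 3 (mult 1)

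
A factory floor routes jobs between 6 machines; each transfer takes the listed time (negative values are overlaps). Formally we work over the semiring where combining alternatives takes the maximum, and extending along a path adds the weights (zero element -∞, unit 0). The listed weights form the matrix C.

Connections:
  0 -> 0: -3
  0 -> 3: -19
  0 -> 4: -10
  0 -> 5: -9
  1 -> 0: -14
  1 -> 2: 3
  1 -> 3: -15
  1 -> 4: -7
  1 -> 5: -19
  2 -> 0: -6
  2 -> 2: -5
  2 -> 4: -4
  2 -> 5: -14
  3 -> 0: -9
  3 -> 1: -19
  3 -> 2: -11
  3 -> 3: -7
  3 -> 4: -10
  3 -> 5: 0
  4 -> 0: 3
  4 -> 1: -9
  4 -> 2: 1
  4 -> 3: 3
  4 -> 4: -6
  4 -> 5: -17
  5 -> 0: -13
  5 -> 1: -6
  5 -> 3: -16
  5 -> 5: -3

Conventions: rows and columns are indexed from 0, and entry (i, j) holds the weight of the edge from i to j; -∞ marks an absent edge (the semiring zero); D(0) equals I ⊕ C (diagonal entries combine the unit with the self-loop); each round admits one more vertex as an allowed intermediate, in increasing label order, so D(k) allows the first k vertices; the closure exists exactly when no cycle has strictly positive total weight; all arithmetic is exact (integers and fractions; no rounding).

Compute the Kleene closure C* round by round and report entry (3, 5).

D(0):
  [0, -∞, -∞, -19, -10, -9]
  [-14, 0, 3, -15, -7, -19]
  [-6, -∞, 0, -∞, -4, -14]
  [-9, -19, -11, 0, -10, 0]
  [3, -9, 1, 3, 0, -17]
  [-13, -6, -∞, -16, -∞, 0]
D(1):
  [0, -∞, -∞, -19, -10, -9]
  [-14, 0, 3, -15, -7, -19]
  [-6, -∞, 0, -25, -4, -14]
  [-9, -19, -11, 0, -10, 0]
  [3, -9, 1, 3, 0, -6]
  [-13, -6, -∞, -16, -23, 0]
D(2):
  [0, -∞, -∞, -19, -10, -9]
  [-14, 0, 3, -15, -7, -19]
  [-6, -∞, 0, -25, -4, -14]
  [-9, -19, -11, 0, -10, 0]
  [3, -9, 1, 3, 0, -6]
  [-13, -6, -3, -16, -13, 0]
D(3):
  [0, -∞, -∞, -19, -10, -9]
  [-3, 0, 3, -15, -1, -11]
  [-6, -∞, 0, -25, -4, -14]
  [-9, -19, -11, 0, -10, 0]
  [3, -9, 1, 3, 0, -6]
  [-9, -6, -3, -16, -7, 0]
D(4):
  [0, -38, -30, -19, -10, -9]
  [-3, 0, 3, -15, -1, -11]
  [-6, -44, 0, -25, -4, -14]
  [-9, -19, -11, 0, -10, 0]
  [3, -9, 1, 3, 0, 3]
  [-9, -6, -3, -16, -7, 0]
D(5):
  [0, -19, -9, -7, -10, -7]
  [2, 0, 3, 2, -1, 2]
  [-1, -13, 0, -1, -4, -1]
  [-7, -19, -9, 0, -10, 0]
  [3, -9, 1, 3, 0, 3]
  [-4, -6, -3, -4, -7, 0]
D(6):
  [0, -13, -9, -7, -10, -7]
  [2, 0, 3, 2, -1, 2]
  [-1, -7, 0, -1, -4, -1]
  [-4, -6, -3, 0, -7, 0]
  [3, -3, 1, 3, 0, 3]
  [-4, -6, -3, -4, -7, 0]
Answer: C*[3][5] = 0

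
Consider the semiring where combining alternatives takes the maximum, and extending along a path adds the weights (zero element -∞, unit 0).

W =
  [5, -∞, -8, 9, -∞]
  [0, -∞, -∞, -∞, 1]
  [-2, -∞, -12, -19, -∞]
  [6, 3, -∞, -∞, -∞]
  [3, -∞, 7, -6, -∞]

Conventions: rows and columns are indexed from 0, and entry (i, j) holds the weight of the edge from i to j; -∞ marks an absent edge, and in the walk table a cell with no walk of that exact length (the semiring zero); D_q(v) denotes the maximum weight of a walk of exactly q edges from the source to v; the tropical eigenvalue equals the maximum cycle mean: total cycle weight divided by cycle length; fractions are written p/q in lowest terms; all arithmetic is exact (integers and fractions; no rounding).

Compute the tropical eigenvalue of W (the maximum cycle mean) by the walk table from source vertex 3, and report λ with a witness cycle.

q=0: [-∞, -∞, -∞, 0, -∞]
q=1: [6, 3, -∞, -∞, -∞]
q=2: [11, -∞, -2, 15, 4]
q=3: [21, 18, 11, 20, -∞]
q=4: [26, 23, 13, 30, 19]
q=5: [36, 33, 26, 35, 24]
Optimal cycle mean attained by: cycle 0->3->0, total 9 + 6, length 2.
Answer: λ = 15/2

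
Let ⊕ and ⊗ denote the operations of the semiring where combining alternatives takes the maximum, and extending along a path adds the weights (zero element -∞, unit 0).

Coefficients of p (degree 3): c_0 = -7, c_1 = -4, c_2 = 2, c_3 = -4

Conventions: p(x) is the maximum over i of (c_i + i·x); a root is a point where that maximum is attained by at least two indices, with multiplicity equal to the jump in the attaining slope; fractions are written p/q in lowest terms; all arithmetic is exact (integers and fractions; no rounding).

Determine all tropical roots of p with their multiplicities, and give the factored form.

hull edge (i=0, c=-7) to (i=2, c=2): slope 9/2, span 2
hull edge (i=2, c=2) to (i=3, c=-4): slope -6, span 1
Factored form: p(x) = -4 ⊗ (x ⊕ (-9/2)) ⊗ (x ⊕ (-9/2)) ⊗ (x ⊕ 6)
Answer: roots = -9/2 (mult 2), 6 (mult 1)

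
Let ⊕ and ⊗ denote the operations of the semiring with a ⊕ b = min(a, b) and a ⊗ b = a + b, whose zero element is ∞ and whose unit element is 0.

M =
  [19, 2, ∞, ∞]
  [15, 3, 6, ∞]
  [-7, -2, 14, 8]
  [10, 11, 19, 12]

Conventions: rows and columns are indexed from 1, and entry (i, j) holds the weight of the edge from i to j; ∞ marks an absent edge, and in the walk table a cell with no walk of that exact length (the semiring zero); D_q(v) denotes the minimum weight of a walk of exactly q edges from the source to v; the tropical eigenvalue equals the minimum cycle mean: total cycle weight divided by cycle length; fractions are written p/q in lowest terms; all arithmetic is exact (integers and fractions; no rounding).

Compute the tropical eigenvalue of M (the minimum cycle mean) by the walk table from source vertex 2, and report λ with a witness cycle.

q=0: [∞, 0, ∞, ∞]
q=1: [15, 3, 6, ∞]
q=2: [-1, 4, 9, 14]
q=3: [2, 1, 10, 17]
q=4: [3, 4, 7, 18]
Optimal cycle mean attained by: cycle 1->2->3->1, total 2 + 6 + (-7), length 3.
Answer: λ = 1/3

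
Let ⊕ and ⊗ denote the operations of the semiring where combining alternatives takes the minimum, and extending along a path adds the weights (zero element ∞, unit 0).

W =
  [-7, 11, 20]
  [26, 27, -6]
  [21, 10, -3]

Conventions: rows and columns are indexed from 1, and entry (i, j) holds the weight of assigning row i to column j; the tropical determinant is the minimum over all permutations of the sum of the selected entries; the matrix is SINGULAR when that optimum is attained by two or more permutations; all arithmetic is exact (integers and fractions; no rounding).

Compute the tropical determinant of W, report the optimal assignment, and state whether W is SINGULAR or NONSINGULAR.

σ = (1, 2, 3): (-7) + 27 + (-3) = 17
σ = (1, 3, 2): (-7) + (-6) + 10 = -3
σ = (2, 1, 3): 11 + 26 + (-3) = 34
σ = (2, 3, 1): 11 + (-6) + 21 = 26
σ = (3, 1, 2): 20 + 26 + 10 = 56
σ = (3, 2, 1): 20 + 27 + 21 = 68
Optimal value attained by: σ = (1, 3, 2).
Answer: det⊕(W) = -3; verdict: NONSINGULAR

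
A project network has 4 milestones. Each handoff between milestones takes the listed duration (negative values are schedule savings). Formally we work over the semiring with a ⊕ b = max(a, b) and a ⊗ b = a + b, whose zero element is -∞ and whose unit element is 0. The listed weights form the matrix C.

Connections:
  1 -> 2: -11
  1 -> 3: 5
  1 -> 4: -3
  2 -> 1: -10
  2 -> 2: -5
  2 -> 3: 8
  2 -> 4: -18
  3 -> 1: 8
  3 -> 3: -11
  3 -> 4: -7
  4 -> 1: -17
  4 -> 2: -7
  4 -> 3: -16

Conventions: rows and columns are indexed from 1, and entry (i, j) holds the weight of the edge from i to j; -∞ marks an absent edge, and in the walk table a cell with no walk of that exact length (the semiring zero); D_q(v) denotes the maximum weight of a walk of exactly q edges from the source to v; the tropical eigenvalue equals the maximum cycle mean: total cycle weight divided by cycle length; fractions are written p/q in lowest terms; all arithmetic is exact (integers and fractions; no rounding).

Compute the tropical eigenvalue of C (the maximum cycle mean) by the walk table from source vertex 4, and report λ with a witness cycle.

q=0: [-∞, -∞, -∞, 0]
q=1: [-17, -7, -16, -∞]
q=2: [-8, -12, 1, -20]
q=3: [9, -17, -3, -6]
q=4: [5, -2, 14, 6]
Optimal cycle mean attained by: cycle 1->3->1, total 5 + 8, length 2.
Answer: λ = 13/2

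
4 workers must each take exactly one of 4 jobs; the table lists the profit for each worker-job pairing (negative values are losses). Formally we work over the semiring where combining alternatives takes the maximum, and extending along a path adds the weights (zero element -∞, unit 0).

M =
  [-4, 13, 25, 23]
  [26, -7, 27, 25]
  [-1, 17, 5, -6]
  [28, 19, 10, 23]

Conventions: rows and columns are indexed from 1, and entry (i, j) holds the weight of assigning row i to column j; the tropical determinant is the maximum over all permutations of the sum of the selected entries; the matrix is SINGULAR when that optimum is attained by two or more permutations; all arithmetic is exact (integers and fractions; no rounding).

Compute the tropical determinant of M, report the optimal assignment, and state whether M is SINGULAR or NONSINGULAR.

σ = (1, 2, 3, 4): (-4) + (-7) + 5 + 23 = 17
σ = (1, 2, 4, 3): (-4) + (-7) + (-6) + 10 = -7
σ = (1, 3, 2, 4): (-4) + 27 + 17 + 23 = 63
σ = (1, 3, 4, 2): (-4) + 27 + (-6) + 19 = 36
σ = (1, 4, 2, 3): (-4) + 25 + 17 + 10 = 48
σ = (1, 4, 3, 2): (-4) + 25 + 5 + 19 = 45
σ = (2, 1, 3, 4): 13 + 26 + 5 + 23 = 67
σ = (2, 1, 4, 3): 13 + 26 + (-6) + 10 = 43
σ = (2, 3, 1, 4): 13 + 27 + (-1) + 23 = 62
σ = (2, 3, 4, 1): 13 + 27 + (-6) + 28 = 62
σ = (2, 4, 1, 3): 13 + 25 + (-1) + 10 = 47
σ = (2, 4, 3, 1): 13 + 25 + 5 + 28 = 71
σ = (3, 1, 2, 4): 25 + 26 + 17 + 23 = 91
σ = (3, 1, 4, 2): 25 + 26 + (-6) + 19 = 64
σ = (3, 2, 1, 4): 25 + (-7) + (-1) + 23 = 40
σ = (3, 2, 4, 1): 25 + (-7) + (-6) + 28 = 40
σ = (3, 4, 1, 2): 25 + 25 + (-1) + 19 = 68
σ = (3, 4, 2, 1): 25 + 25 + 17 + 28 = 95
σ = (4, 1, 2, 3): 23 + 26 + 17 + 10 = 76
σ = (4, 1, 3, 2): 23 + 26 + 5 + 19 = 73
σ = (4, 2, 1, 3): 23 + (-7) + (-1) + 10 = 25
σ = (4, 2, 3, 1): 23 + (-7) + 5 + 28 = 49
σ = (4, 3, 1, 2): 23 + 27 + (-1) + 19 = 68
σ = (4, 3, 2, 1): 23 + 27 + 17 + 28 = 95
Optimal value attained by: σ = (3, 4, 2, 1).
Answer: det⊕(M) = 95; verdict: SINGULAR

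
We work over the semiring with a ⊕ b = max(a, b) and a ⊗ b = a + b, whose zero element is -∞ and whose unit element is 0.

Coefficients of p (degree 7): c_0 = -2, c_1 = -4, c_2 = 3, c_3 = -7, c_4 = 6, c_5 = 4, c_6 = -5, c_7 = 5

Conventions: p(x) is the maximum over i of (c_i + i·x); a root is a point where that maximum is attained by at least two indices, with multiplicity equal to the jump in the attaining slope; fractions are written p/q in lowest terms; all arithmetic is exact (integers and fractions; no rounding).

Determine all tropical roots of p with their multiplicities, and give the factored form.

hull edge (i=0, c=-2) to (i=2, c=3): slope 5/2, span 2
hull edge (i=2, c=3) to (i=4, c=6): slope 3/2, span 2
hull edge (i=4, c=6) to (i=7, c=5): slope -1/3, span 3
Factored form: p(x) = 5 ⊗ (x ⊕ (-5/2)) ⊗ (x ⊕ (-5/2)) ⊗ (x ⊕ (-3/2)) ⊗ (x ⊕ (-3/2)) ⊗ (x ⊕ 1/3) ⊗ (x ⊕ 1/3) ⊗ (x ⊕ 1/3)
Answer: roots = -5/2 (mult 2), -3/2 (mult 2), 1/3 (mult 3)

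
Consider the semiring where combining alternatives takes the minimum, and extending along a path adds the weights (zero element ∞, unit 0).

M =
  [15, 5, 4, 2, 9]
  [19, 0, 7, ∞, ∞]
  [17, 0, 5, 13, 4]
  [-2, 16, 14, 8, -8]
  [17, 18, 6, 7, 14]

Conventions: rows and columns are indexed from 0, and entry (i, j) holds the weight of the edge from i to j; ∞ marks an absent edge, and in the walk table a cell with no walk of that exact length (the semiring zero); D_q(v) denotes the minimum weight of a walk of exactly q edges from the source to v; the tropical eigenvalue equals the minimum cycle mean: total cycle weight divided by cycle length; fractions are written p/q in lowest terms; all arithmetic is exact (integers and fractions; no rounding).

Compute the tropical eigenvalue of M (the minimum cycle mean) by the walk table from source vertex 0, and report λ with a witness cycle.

q=0: [0, ∞, ∞, ∞, ∞]
q=1: [15, 5, 4, 2, 9]
q=2: [0, 4, 9, 10, -6]
q=3: [8, 4, 0, 1, 2]
q=4: [-1, 0, 5, 9, -7]
q=5: [7, 0, -1, 0, 1]
Optimal cycle mean attained by: cycle 3->4->3, total (-8) + 7, length 2.
Answer: λ = -1/2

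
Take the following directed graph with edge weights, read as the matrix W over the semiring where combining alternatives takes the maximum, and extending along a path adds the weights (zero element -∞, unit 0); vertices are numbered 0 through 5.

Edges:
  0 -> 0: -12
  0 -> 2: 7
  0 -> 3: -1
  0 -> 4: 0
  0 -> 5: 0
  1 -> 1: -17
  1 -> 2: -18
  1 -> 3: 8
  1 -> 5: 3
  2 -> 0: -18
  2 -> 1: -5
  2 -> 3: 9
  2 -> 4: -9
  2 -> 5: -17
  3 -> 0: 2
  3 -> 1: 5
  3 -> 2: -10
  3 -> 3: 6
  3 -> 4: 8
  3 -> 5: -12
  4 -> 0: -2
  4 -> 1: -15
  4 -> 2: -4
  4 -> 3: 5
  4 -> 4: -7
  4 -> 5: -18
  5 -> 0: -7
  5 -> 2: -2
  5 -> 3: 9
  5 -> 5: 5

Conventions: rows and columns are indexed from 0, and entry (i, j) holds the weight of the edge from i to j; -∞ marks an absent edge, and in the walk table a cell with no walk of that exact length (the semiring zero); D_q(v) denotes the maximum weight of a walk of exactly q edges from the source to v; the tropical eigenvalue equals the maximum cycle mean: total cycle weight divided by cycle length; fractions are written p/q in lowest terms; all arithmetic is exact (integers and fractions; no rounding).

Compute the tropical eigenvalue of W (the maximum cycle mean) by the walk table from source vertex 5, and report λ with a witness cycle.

q=0: [-∞, -∞, -∞, -∞, -∞, 0]
q=1: [-7, -∞, -2, 9, -∞, 5]
q=2: [11, 14, 3, 15, 17, 10]
q=3: [17, 20, 18, 22, 23, 17]
q=4: [24, 27, 24, 28, 30, 23]
q=5: [30, 33, 31, 35, 36, 30]
q=6: [37, 40, 37, 41, 43, 36]
Optimal cycle mean attained by: cycle 1->3->1, total 8 + 5, length 2.
Answer: λ = 13/2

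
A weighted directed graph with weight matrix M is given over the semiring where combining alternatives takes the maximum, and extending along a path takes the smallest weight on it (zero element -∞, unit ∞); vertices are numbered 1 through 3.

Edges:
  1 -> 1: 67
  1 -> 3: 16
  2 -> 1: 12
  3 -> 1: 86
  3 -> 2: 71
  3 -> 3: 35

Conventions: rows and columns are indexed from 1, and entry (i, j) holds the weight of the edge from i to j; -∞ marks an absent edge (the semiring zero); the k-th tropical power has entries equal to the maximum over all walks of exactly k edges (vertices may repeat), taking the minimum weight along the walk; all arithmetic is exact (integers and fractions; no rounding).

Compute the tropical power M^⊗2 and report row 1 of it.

M^⊗2:
  [67, 16, 16]
  [12, -∞, 12]
  [67, 35, 35]
Answer: row 1 of M^⊗2 = [67, 16, 16]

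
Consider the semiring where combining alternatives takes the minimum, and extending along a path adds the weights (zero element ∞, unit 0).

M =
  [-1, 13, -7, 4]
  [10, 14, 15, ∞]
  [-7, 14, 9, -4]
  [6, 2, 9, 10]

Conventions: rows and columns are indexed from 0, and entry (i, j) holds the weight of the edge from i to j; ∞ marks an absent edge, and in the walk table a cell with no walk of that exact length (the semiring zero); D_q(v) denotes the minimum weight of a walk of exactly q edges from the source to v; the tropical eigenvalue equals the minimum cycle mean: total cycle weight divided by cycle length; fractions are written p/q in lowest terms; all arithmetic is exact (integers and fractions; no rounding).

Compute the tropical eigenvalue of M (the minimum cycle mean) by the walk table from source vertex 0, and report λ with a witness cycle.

q=0: [0, ∞, ∞, ∞]
q=1: [-1, 13, -7, 4]
q=2: [-14, 6, -8, -11]
q=3: [-15, -9, -21, -12]
q=4: [-28, -10, -22, -25]
Optimal cycle mean attained by: cycle 0->2->0, total (-7) + (-7), length 2.
Answer: λ = -7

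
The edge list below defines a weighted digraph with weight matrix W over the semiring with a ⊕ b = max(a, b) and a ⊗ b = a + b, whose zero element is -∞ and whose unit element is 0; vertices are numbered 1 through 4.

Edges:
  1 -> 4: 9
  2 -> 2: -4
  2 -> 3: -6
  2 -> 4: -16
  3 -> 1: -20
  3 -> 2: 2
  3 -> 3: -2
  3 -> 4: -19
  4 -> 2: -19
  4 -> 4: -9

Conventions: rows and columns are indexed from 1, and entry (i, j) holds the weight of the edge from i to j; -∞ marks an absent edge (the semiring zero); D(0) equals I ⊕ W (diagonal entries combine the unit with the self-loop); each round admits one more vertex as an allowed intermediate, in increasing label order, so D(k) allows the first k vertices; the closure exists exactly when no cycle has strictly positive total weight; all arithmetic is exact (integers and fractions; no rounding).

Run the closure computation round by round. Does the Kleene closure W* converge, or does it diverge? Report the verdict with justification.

D(0):
  [0, -∞, -∞, 9]
  [-∞, 0, -6, -16]
  [-20, 2, 0, -19]
  [-∞, -19, -∞, 0]
D(1):
  [0, -∞, -∞, 9]
  [-∞, 0, -6, -16]
  [-20, 2, 0, -11]
  [-∞, -19, -∞, 0]
D(2):
  [0, -∞, -∞, 9]
  [-∞, 0, -6, -16]
  [-20, 2, 0, -11]
  [-∞, -19, -25, 0]
D(3):
  [0, -∞, -∞, 9]
  [-26, 0, -6, -16]
  [-20, 2, 0, -11]
  [-45, -19, -25, 0]
D(4):
  [0, -10, -16, 9]
  [-26, 0, -6, -16]
  [-20, 2, 0, -11]
  [-45, -19, -25, 0]
Key observation: every diagonal entry stays at the unit through all rounds, so no improving cycle exists.
Answer: CONVERGES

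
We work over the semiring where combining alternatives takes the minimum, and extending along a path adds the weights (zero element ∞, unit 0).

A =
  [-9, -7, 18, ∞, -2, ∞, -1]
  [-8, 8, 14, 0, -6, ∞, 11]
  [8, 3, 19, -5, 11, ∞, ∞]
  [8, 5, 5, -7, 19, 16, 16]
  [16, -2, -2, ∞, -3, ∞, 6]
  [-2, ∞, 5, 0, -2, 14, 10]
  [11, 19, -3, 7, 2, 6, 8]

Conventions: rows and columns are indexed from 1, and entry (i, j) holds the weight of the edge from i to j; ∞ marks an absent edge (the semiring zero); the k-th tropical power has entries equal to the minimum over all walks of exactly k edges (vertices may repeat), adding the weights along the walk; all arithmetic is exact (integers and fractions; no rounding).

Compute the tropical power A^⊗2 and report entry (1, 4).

A^⊗2:
  [-18, -16, -4, -7, -13, 5, -10]
  [-17, -15, -8, -7, -10, 16, -9]
  [-5, 0, 0, -12, -3, 11, 7]
  [-3, -2, -2, -14, -1, 9, 7]
  [-10, -5, -5, -7, -8, 12, 3]
  [-11, -9, -4, -7, -5, 16, -3]
  [2, 0, 0, -8, -1, 14, 8]
Key observation: the optimum is the walk 1->2->4, with weight (-7) + 0 = -7.
Optimal value attained by: walk 1->2->4.
Answer: (A^⊗2)[1][4] = -7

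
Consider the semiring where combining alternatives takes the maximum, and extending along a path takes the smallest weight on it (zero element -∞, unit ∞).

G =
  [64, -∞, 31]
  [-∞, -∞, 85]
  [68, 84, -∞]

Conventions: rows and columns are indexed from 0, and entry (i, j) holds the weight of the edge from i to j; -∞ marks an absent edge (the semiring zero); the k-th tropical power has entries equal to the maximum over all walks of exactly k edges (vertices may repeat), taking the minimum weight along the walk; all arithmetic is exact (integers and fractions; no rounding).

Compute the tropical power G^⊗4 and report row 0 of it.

G^⊗2:
  [64, 31, 31]
  [68, 84, -∞]
  [64, -∞, 84]
G^⊗3:
  [64, 31, 31]
  [64, -∞, 84]
  [68, 84, 31]
G^⊗4:
  [64, 31, 31]
  [68, 84, 31]
  [64, 31, 84]
Answer: row 0 of G^⊗4 = [64, 31, 31]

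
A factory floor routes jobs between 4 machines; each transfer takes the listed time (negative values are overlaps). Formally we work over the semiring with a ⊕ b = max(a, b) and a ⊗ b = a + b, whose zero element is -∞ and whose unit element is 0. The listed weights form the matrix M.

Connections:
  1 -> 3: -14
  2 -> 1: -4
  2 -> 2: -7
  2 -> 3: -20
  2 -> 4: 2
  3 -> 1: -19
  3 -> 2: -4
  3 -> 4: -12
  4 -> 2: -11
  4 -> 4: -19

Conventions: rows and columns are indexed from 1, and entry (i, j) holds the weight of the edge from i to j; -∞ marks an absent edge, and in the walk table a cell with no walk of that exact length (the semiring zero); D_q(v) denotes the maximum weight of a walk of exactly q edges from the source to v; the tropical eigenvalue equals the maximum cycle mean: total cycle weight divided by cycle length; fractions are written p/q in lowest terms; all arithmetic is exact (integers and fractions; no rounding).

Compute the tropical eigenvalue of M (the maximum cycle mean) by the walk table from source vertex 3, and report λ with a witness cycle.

q=0: [-∞, -∞, 0, -∞]
q=1: [-19, -4, -∞, -12]
q=2: [-8, -11, -24, -2]
q=3: [-15, -13, -22, -9]
q=4: [-17, -20, -29, -11]
Optimal cycle mean attained by: cycle 2->4->2, total 2 + (-11), length 2.
Answer: λ = -9/2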